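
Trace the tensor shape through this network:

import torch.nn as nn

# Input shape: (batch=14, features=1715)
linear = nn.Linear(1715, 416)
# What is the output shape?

Input shape: (14, 1715)
Output shape: (14, 416)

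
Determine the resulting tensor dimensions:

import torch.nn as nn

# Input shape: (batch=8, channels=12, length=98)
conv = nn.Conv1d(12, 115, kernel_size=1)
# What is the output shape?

Input shape: (8, 12, 98)
Output shape: (8, 115, 98)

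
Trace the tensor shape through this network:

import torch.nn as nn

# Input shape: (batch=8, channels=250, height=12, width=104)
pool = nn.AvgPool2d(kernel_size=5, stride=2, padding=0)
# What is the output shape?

Input shape: (8, 250, 12, 104)
Output shape: (8, 250, 4, 50)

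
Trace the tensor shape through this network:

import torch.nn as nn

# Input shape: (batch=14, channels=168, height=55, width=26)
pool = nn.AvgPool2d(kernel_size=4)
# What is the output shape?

Input shape: (14, 168, 55, 26)
Output shape: (14, 168, 13, 6)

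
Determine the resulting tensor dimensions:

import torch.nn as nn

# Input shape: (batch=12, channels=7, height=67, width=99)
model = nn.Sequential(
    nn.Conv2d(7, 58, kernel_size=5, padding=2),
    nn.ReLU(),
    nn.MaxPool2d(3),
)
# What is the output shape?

Input shape: (12, 7, 67, 99)
  -> after Conv2d: (12, 58, 67, 99)
  -> after ReLU: (12, 58, 67, 99)
Output shape: (12, 58, 22, 33)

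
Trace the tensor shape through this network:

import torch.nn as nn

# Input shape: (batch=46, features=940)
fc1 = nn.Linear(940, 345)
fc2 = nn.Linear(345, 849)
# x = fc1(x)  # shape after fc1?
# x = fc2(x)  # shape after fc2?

Input shape: (46, 940)
  -> after fc1: (46, 345)
Output shape: (46, 849)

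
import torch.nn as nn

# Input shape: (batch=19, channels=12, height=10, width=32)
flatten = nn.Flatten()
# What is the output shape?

Input shape: (19, 12, 10, 32)
Output shape: (19, 3840)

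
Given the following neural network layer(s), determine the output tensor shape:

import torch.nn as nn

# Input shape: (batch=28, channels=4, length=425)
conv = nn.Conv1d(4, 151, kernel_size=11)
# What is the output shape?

Input shape: (28, 4, 425)
Output shape: (28, 151, 415)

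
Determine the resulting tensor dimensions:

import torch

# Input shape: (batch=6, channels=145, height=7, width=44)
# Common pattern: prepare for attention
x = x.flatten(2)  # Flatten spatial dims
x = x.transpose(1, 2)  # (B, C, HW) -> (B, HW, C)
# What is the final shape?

Input shape: (6, 145, 7, 44)
  -> after flatten(2): (6, 145, 308)
Output shape: (6, 308, 145)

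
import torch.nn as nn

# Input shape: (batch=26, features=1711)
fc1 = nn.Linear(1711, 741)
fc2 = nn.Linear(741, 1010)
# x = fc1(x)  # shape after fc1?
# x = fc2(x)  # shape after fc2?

Input shape: (26, 1711)
  -> after fc1: (26, 741)
Output shape: (26, 1010)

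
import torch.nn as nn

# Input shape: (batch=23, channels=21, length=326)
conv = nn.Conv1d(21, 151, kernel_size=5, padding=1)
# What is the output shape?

Input shape: (23, 21, 326)
Output shape: (23, 151, 324)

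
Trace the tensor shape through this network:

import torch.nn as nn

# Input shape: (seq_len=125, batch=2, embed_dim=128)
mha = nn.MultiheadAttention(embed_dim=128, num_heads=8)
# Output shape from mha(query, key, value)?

Input shape: (125, 2, 128)
Output shape: (125, 2, 128)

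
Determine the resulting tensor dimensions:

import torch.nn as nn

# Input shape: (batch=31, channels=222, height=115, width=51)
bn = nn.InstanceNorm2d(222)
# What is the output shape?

Input shape: (31, 222, 115, 51)
Output shape: (31, 222, 115, 51)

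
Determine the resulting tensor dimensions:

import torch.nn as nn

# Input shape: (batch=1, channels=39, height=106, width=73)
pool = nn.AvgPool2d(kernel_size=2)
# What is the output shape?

Input shape: (1, 39, 106, 73)
Output shape: (1, 39, 53, 36)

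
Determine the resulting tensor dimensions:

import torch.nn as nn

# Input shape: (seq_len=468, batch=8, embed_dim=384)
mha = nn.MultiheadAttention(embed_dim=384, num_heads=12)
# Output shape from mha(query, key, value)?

Input shape: (468, 8, 384)
Output shape: (468, 8, 384)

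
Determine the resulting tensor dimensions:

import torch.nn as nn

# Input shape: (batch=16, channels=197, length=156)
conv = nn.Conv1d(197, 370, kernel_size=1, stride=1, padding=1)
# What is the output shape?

Input shape: (16, 197, 156)
Output shape: (16, 370, 158)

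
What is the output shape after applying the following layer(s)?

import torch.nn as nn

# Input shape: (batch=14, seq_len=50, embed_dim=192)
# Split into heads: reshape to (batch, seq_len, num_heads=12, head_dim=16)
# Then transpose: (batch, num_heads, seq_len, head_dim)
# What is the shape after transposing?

Input shape: (14, 50, 192)
  -> after reshape: (14, 50, 12, 16)
Output shape: (14, 12, 50, 16)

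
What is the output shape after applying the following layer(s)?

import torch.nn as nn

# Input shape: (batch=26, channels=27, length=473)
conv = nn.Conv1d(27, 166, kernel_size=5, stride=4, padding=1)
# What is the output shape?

Input shape: (26, 27, 473)
Output shape: (26, 166, 118)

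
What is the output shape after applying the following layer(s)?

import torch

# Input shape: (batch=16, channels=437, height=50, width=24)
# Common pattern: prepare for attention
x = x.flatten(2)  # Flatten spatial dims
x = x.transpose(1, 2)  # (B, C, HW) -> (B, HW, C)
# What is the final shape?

Input shape: (16, 437, 50, 24)
  -> after flatten(2): (16, 437, 1200)
Output shape: (16, 1200, 437)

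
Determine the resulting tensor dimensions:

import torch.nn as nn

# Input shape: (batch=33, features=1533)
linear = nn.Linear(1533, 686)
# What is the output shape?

Input shape: (33, 1533)
Output shape: (33, 686)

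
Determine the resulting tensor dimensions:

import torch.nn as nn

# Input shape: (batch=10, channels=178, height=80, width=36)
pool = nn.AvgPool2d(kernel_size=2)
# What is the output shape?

Input shape: (10, 178, 80, 36)
Output shape: (10, 178, 40, 18)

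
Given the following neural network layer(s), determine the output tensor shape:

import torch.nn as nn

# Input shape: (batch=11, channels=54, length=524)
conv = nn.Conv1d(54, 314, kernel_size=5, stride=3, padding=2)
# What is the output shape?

Input shape: (11, 54, 524)
Output shape: (11, 314, 175)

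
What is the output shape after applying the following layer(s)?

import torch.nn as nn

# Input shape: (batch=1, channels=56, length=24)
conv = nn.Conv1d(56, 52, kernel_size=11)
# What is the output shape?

Input shape: (1, 56, 24)
Output shape: (1, 52, 14)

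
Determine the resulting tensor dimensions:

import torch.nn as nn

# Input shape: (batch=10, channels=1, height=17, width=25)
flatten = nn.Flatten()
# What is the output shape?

Input shape: (10, 1, 17, 25)
Output shape: (10, 425)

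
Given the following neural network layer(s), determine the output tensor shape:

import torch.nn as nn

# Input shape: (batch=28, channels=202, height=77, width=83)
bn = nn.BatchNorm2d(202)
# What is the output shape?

Input shape: (28, 202, 77, 83)
Output shape: (28, 202, 77, 83)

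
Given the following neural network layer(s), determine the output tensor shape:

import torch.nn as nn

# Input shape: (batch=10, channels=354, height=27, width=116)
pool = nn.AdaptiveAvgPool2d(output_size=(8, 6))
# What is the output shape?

Input shape: (10, 354, 27, 116)
Output shape: (10, 354, 8, 6)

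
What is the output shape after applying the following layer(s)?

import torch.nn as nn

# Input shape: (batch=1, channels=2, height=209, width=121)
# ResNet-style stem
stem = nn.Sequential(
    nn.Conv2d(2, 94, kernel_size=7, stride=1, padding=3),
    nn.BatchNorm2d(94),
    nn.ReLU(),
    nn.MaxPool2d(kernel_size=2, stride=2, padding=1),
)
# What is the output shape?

Input shape: (1, 2, 209, 121)
  -> after Conv2d 7x7 stride=1: (1, 94, 209, 121)
Output shape: (1, 94, 105, 61)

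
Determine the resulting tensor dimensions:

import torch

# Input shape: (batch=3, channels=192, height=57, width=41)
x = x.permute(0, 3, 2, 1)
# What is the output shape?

Input shape: (3, 192, 57, 41)
Output shape: (3, 41, 57, 192)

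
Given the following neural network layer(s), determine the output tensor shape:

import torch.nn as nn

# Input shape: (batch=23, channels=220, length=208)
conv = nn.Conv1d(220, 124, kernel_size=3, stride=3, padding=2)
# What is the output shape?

Input shape: (23, 220, 208)
Output shape: (23, 124, 70)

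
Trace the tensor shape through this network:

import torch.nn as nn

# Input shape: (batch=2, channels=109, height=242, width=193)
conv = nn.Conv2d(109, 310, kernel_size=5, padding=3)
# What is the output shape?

Input shape: (2, 109, 242, 193)
Output shape: (2, 310, 244, 195)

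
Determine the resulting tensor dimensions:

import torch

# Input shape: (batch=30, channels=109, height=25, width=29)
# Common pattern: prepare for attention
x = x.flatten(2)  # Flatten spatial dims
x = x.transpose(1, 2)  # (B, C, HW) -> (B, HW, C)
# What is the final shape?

Input shape: (30, 109, 25, 29)
  -> after flatten(2): (30, 109, 725)
Output shape: (30, 725, 109)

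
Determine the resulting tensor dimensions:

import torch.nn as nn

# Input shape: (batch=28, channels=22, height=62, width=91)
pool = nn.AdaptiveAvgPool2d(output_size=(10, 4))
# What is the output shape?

Input shape: (28, 22, 62, 91)
Output shape: (28, 22, 10, 4)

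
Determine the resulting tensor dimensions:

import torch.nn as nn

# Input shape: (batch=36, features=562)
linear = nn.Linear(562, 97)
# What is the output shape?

Input shape: (36, 562)
Output shape: (36, 97)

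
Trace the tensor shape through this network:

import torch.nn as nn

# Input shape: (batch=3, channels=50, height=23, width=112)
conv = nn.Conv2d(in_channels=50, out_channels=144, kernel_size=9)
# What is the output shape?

Input shape: (3, 50, 23, 112)
Output shape: (3, 144, 15, 104)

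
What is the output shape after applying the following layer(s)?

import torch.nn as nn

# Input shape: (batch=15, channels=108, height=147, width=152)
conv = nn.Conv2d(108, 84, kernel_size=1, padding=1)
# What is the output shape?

Input shape: (15, 108, 147, 152)
Output shape: (15, 84, 149, 154)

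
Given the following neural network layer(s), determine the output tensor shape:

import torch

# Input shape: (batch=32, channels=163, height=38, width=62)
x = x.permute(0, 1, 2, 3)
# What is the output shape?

Input shape: (32, 163, 38, 62)
Output shape: (32, 163, 38, 62)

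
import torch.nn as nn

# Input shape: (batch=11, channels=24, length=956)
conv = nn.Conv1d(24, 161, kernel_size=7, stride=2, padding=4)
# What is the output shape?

Input shape: (11, 24, 956)
Output shape: (11, 161, 479)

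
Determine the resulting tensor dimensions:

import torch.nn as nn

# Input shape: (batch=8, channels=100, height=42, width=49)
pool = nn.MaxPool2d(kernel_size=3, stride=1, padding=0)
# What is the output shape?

Input shape: (8, 100, 42, 49)
Output shape: (8, 100, 40, 47)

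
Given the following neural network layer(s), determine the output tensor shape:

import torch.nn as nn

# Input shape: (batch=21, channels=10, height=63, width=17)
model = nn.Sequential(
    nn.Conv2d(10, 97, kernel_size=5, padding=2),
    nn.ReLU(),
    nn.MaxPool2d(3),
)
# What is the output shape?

Input shape: (21, 10, 63, 17)
  -> after Conv2d: (21, 97, 63, 17)
  -> after ReLU: (21, 97, 63, 17)
Output shape: (21, 97, 21, 5)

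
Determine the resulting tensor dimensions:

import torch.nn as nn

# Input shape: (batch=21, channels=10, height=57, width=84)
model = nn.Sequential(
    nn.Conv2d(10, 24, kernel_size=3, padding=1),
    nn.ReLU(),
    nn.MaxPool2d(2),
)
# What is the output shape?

Input shape: (21, 10, 57, 84)
  -> after Conv2d: (21, 24, 57, 84)
  -> after ReLU: (21, 24, 57, 84)
Output shape: (21, 24, 28, 42)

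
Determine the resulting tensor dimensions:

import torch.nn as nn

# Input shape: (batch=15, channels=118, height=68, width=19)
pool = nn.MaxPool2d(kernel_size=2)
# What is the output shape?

Input shape: (15, 118, 68, 19)
Output shape: (15, 118, 34, 9)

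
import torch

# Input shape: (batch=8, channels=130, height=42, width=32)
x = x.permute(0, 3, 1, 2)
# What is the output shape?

Input shape: (8, 130, 42, 32)
Output shape: (8, 32, 130, 42)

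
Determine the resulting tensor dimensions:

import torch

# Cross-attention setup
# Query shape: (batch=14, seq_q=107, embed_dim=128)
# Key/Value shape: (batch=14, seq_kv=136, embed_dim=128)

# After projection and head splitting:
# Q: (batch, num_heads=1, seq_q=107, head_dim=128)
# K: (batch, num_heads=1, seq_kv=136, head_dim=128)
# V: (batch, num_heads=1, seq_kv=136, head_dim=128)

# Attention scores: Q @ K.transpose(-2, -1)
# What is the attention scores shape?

Input shape: (14, 107, 128)
Output shape: (14, 1, 107, 136)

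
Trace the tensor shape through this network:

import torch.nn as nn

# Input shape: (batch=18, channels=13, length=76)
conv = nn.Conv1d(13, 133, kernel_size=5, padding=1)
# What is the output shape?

Input shape: (18, 13, 76)
Output shape: (18, 133, 74)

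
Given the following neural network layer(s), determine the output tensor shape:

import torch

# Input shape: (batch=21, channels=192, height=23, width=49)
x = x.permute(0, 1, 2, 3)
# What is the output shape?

Input shape: (21, 192, 23, 49)
Output shape: (21, 192, 23, 49)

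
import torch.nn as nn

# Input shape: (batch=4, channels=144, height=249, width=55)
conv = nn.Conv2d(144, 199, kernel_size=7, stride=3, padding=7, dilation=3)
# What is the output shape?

Input shape: (4, 144, 249, 55)
Output shape: (4, 199, 82, 17)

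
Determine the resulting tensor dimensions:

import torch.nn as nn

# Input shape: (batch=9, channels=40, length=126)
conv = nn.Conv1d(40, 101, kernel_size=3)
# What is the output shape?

Input shape: (9, 40, 126)
Output shape: (9, 101, 124)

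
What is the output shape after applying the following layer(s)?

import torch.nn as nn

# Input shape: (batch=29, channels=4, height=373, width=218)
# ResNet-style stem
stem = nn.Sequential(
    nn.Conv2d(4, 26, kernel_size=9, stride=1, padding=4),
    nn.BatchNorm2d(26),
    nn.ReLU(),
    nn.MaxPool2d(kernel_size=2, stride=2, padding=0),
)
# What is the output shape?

Input shape: (29, 4, 373, 218)
  -> after Conv2d 9x9 stride=1: (29, 26, 373, 218)
Output shape: (29, 26, 186, 109)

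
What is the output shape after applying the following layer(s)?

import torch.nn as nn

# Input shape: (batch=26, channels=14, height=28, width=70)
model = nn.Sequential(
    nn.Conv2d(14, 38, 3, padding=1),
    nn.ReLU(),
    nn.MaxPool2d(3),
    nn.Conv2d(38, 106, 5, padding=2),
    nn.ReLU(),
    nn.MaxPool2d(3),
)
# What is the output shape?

Input shape: (26, 14, 28, 70)
  -> after first Conv2d: (26, 38, 28, 70)
  -> after first MaxPool2d: (26, 38, 9, 23)
  -> after second Conv2d: (26, 106, 9, 23)
Output shape: (26, 106, 3, 7)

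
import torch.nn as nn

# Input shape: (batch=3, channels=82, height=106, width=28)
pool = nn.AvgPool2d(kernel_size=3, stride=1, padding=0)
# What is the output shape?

Input shape: (3, 82, 106, 28)
Output shape: (3, 82, 104, 26)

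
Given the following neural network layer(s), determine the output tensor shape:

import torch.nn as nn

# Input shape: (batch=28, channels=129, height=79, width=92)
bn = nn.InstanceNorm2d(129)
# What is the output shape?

Input shape: (28, 129, 79, 92)
Output shape: (28, 129, 79, 92)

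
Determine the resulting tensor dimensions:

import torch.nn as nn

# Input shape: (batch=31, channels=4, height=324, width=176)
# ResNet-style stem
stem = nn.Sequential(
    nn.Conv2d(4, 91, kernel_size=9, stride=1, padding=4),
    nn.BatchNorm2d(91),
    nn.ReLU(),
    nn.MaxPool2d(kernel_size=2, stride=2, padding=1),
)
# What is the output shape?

Input shape: (31, 4, 324, 176)
  -> after Conv2d 9x9 stride=1: (31, 91, 324, 176)
Output shape: (31, 91, 163, 89)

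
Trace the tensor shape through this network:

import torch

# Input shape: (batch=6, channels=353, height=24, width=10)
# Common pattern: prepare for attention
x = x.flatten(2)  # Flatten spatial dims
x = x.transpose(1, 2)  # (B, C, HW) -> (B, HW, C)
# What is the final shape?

Input shape: (6, 353, 24, 10)
  -> after flatten(2): (6, 353, 240)
Output shape: (6, 240, 353)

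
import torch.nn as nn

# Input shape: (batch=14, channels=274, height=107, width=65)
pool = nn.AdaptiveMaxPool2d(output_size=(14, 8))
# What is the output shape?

Input shape: (14, 274, 107, 65)
Output shape: (14, 274, 14, 8)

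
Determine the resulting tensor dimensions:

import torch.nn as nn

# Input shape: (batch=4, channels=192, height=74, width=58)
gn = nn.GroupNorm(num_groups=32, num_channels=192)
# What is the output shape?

Input shape: (4, 192, 74, 58)
Output shape: (4, 192, 74, 58)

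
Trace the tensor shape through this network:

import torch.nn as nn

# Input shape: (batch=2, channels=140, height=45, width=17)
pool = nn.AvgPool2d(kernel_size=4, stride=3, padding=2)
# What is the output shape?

Input shape: (2, 140, 45, 17)
Output shape: (2, 140, 16, 6)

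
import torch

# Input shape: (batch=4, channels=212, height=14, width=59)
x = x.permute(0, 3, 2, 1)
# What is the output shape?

Input shape: (4, 212, 14, 59)
Output shape: (4, 59, 14, 212)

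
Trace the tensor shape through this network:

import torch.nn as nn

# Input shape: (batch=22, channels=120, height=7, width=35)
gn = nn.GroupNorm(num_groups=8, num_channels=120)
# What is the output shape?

Input shape: (22, 120, 7, 35)
Output shape: (22, 120, 7, 35)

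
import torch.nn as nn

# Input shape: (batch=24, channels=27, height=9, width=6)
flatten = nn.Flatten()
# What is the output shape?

Input shape: (24, 27, 9, 6)
Output shape: (24, 1458)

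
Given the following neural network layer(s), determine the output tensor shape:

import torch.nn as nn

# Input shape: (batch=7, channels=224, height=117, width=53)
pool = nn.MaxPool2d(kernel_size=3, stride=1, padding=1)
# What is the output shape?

Input shape: (7, 224, 117, 53)
Output shape: (7, 224, 117, 53)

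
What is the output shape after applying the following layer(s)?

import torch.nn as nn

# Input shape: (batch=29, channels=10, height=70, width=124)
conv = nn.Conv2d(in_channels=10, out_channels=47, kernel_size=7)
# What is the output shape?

Input shape: (29, 10, 70, 124)
Output shape: (29, 47, 64, 118)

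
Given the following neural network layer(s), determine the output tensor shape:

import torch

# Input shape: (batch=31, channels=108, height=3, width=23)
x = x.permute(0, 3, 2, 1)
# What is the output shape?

Input shape: (31, 108, 3, 23)
Output shape: (31, 23, 3, 108)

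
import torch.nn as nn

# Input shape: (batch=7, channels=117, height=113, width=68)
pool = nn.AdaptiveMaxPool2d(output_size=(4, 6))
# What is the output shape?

Input shape: (7, 117, 113, 68)
Output shape: (7, 117, 4, 6)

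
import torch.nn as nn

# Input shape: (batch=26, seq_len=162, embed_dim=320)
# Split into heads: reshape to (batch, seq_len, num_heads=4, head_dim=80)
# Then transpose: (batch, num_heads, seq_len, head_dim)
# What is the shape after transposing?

Input shape: (26, 162, 320)
  -> after reshape: (26, 162, 4, 80)
Output shape: (26, 4, 162, 80)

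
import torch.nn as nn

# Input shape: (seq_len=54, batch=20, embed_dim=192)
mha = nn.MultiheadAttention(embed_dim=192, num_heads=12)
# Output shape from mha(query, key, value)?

Input shape: (54, 20, 192)
Output shape: (54, 20, 192)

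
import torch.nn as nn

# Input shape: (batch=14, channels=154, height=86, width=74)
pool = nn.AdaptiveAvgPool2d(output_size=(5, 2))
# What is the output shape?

Input shape: (14, 154, 86, 74)
Output shape: (14, 154, 5, 2)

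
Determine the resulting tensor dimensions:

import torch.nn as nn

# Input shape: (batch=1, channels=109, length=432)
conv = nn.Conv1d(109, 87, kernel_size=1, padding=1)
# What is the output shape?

Input shape: (1, 109, 432)
Output shape: (1, 87, 434)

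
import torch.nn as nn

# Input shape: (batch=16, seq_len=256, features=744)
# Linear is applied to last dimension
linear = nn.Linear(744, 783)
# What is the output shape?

Input shape: (16, 256, 744)
Output shape: (16, 256, 783)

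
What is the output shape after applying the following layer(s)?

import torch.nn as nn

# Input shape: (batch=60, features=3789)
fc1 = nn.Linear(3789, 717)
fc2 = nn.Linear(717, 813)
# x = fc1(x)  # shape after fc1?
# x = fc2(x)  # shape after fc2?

Input shape: (60, 3789)
  -> after fc1: (60, 717)
Output shape: (60, 813)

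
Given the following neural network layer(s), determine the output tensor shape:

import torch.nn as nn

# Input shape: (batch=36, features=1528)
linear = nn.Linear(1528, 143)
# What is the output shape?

Input shape: (36, 1528)
Output shape: (36, 143)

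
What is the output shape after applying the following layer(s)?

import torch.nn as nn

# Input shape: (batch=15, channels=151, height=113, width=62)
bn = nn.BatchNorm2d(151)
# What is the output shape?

Input shape: (15, 151, 113, 62)
Output shape: (15, 151, 113, 62)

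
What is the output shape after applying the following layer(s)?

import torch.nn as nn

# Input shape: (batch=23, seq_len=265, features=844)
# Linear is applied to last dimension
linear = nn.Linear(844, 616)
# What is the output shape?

Input shape: (23, 265, 844)
Output shape: (23, 265, 616)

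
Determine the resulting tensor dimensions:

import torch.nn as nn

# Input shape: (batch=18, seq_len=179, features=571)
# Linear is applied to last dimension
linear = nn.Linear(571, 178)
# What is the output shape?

Input shape: (18, 179, 571)
Output shape: (18, 179, 178)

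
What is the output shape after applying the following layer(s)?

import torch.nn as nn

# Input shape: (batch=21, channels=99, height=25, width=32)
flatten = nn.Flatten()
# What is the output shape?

Input shape: (21, 99, 25, 32)
Output shape: (21, 79200)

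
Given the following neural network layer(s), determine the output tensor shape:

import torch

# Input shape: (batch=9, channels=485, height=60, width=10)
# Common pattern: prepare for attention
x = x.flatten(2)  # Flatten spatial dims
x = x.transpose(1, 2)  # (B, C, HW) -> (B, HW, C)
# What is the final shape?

Input shape: (9, 485, 60, 10)
  -> after flatten(2): (9, 485, 600)
Output shape: (9, 600, 485)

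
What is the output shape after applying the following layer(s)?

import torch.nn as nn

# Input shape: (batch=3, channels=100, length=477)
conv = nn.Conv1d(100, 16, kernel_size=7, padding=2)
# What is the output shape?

Input shape: (3, 100, 477)
Output shape: (3, 16, 475)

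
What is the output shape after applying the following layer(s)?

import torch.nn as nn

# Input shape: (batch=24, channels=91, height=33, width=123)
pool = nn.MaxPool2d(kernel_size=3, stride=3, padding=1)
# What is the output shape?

Input shape: (24, 91, 33, 123)
Output shape: (24, 91, 11, 41)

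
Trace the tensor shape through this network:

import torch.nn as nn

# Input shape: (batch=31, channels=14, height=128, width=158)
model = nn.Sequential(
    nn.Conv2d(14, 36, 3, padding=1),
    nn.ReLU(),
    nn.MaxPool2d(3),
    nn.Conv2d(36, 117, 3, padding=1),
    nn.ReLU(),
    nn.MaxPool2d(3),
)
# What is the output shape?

Input shape: (31, 14, 128, 158)
  -> after first Conv2d: (31, 36, 128, 158)
  -> after first MaxPool2d: (31, 36, 42, 52)
  -> after second Conv2d: (31, 117, 42, 52)
Output shape: (31, 117, 14, 17)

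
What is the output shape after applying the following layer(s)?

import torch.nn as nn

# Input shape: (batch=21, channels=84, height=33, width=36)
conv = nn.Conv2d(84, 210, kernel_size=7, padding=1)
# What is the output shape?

Input shape: (21, 84, 33, 36)
Output shape: (21, 210, 29, 32)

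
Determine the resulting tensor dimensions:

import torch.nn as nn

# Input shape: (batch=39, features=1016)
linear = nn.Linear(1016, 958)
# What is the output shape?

Input shape: (39, 1016)
Output shape: (39, 958)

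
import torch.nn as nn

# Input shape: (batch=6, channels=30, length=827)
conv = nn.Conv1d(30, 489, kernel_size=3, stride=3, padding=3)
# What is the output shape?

Input shape: (6, 30, 827)
Output shape: (6, 489, 277)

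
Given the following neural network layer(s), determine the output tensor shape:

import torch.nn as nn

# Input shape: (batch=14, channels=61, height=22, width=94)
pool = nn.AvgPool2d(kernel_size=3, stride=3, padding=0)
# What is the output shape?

Input shape: (14, 61, 22, 94)
Output shape: (14, 61, 7, 31)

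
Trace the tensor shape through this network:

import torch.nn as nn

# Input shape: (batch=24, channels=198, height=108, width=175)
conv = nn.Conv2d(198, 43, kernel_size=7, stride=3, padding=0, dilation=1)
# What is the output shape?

Input shape: (24, 198, 108, 175)
Output shape: (24, 43, 34, 57)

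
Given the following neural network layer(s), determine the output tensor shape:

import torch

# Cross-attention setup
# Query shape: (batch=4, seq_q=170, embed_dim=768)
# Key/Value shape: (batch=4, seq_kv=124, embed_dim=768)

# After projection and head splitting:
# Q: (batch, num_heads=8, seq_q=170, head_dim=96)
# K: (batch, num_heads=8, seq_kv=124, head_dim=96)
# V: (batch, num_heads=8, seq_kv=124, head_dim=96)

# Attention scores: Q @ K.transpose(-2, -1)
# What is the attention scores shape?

Input shape: (4, 170, 768)
Output shape: (4, 8, 170, 124)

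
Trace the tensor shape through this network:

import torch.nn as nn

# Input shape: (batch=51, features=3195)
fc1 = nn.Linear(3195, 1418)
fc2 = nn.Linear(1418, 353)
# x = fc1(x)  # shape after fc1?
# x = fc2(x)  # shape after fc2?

Input shape: (51, 3195)
  -> after fc1: (51, 1418)
Output shape: (51, 353)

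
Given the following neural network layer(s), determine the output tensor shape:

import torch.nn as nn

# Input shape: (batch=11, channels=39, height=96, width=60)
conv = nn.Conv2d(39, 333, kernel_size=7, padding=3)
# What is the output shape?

Input shape: (11, 39, 96, 60)
Output shape: (11, 333, 96, 60)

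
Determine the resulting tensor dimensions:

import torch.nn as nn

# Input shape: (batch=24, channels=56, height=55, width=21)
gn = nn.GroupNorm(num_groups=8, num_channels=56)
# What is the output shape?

Input shape: (24, 56, 55, 21)
Output shape: (24, 56, 55, 21)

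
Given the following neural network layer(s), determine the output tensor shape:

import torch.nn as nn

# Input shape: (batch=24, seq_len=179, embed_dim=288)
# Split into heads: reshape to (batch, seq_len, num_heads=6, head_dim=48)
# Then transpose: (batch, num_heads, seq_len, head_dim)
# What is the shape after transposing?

Input shape: (24, 179, 288)
  -> after reshape: (24, 179, 6, 48)
Output shape: (24, 6, 179, 48)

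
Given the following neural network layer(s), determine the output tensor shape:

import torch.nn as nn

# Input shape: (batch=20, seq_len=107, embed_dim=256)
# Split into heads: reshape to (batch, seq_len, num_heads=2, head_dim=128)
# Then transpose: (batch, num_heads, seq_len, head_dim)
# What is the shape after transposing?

Input shape: (20, 107, 256)
  -> after reshape: (20, 107, 2, 128)
Output shape: (20, 2, 107, 128)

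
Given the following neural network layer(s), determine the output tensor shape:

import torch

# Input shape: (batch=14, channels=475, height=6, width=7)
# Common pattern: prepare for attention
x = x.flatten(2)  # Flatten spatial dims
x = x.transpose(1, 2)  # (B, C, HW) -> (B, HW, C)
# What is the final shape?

Input shape: (14, 475, 6, 7)
  -> after flatten(2): (14, 475, 42)
Output shape: (14, 42, 475)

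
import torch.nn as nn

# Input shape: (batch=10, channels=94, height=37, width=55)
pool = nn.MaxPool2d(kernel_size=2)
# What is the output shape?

Input shape: (10, 94, 37, 55)
Output shape: (10, 94, 18, 27)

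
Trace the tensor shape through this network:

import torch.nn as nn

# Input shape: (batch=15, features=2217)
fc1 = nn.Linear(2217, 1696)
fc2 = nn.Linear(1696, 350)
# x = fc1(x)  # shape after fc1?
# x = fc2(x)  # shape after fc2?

Input shape: (15, 2217)
  -> after fc1: (15, 1696)
Output shape: (15, 350)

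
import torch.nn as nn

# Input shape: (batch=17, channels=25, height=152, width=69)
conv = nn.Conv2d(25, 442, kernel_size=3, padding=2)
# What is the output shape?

Input shape: (17, 25, 152, 69)
Output shape: (17, 442, 154, 71)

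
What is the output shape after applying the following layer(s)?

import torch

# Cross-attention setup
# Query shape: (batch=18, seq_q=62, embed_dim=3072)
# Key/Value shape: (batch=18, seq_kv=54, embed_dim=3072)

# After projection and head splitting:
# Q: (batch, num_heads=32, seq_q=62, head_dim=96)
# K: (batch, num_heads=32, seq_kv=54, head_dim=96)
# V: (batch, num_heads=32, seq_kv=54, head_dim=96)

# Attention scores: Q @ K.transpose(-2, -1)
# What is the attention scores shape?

Input shape: (18, 62, 3072)
Output shape: (18, 32, 62, 54)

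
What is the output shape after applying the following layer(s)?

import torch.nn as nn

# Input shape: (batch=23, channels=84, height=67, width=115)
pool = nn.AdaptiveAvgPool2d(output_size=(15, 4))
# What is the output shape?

Input shape: (23, 84, 67, 115)
Output shape: (23, 84, 15, 4)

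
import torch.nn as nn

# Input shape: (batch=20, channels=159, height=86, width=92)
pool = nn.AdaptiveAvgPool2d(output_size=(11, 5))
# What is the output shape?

Input shape: (20, 159, 86, 92)
Output shape: (20, 159, 11, 5)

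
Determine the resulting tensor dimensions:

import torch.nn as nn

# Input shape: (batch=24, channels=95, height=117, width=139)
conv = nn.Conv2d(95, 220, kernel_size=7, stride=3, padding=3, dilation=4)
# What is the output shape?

Input shape: (24, 95, 117, 139)
Output shape: (24, 220, 33, 41)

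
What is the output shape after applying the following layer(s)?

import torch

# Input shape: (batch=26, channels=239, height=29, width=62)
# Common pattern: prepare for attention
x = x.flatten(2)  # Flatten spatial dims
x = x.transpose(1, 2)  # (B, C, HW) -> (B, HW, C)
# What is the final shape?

Input shape: (26, 239, 29, 62)
  -> after flatten(2): (26, 239, 1798)
Output shape: (26, 1798, 239)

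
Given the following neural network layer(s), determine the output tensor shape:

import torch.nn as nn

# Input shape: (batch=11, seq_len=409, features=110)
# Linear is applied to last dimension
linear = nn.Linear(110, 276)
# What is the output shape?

Input shape: (11, 409, 110)
Output shape: (11, 409, 276)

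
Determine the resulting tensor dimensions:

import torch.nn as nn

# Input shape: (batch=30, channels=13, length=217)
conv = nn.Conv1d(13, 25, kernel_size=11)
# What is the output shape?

Input shape: (30, 13, 217)
Output shape: (30, 25, 207)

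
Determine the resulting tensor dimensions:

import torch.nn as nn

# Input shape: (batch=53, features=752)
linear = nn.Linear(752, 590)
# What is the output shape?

Input shape: (53, 752)
Output shape: (53, 590)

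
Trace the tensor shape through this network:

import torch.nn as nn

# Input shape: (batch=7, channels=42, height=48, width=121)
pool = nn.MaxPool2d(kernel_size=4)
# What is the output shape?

Input shape: (7, 42, 48, 121)
Output shape: (7, 42, 12, 30)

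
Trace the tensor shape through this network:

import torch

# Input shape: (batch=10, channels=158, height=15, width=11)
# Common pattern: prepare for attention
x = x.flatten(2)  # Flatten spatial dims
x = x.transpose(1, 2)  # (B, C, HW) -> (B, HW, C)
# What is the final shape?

Input shape: (10, 158, 15, 11)
  -> after flatten(2): (10, 158, 165)
Output shape: (10, 165, 158)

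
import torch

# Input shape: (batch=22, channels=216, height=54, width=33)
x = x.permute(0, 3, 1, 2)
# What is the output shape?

Input shape: (22, 216, 54, 33)
Output shape: (22, 33, 216, 54)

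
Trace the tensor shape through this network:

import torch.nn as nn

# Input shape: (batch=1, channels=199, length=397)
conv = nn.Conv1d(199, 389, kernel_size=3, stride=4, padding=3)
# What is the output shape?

Input shape: (1, 199, 397)
Output shape: (1, 389, 101)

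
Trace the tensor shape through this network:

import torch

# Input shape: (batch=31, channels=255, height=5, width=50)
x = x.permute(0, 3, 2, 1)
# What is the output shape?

Input shape: (31, 255, 5, 50)
Output shape: (31, 50, 5, 255)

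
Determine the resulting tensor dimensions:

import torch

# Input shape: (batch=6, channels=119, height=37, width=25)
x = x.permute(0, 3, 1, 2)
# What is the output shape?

Input shape: (6, 119, 37, 25)
Output shape: (6, 25, 119, 37)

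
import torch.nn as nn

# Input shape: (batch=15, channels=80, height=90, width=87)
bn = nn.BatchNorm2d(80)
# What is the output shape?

Input shape: (15, 80, 90, 87)
Output shape: (15, 80, 90, 87)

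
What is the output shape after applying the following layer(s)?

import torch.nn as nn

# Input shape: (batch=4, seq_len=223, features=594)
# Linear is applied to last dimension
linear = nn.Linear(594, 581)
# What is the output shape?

Input shape: (4, 223, 594)
Output shape: (4, 223, 581)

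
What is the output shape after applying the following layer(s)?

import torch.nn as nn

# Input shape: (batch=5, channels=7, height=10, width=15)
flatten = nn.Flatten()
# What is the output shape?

Input shape: (5, 7, 10, 15)
Output shape: (5, 1050)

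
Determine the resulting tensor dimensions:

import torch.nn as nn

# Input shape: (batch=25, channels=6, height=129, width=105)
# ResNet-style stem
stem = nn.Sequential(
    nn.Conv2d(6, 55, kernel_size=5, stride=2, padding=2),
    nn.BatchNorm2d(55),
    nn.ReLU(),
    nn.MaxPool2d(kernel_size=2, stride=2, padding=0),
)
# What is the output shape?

Input shape: (25, 6, 129, 105)
  -> after Conv2d 5x5 stride=2: (25, 55, 65, 53)
Output shape: (25, 55, 32, 26)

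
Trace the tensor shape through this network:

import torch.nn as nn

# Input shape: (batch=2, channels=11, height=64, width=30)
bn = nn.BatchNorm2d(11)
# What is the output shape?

Input shape: (2, 11, 64, 30)
Output shape: (2, 11, 64, 30)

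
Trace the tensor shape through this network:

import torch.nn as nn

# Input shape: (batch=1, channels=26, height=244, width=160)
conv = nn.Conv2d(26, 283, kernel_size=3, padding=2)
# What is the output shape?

Input shape: (1, 26, 244, 160)
Output shape: (1, 283, 246, 162)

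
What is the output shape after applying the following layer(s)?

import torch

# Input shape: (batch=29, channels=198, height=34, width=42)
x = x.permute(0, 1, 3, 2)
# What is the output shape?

Input shape: (29, 198, 34, 42)
Output shape: (29, 198, 42, 34)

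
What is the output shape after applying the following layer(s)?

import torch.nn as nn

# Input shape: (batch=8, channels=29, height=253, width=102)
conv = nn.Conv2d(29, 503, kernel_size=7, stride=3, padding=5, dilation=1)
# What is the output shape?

Input shape: (8, 29, 253, 102)
Output shape: (8, 503, 86, 36)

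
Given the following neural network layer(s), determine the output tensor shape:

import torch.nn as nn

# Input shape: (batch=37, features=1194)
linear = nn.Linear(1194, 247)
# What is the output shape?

Input shape: (37, 1194)
Output shape: (37, 247)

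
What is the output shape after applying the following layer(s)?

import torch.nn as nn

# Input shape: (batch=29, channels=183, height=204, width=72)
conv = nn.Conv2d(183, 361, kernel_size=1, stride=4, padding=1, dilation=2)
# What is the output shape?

Input shape: (29, 183, 204, 72)
Output shape: (29, 361, 52, 19)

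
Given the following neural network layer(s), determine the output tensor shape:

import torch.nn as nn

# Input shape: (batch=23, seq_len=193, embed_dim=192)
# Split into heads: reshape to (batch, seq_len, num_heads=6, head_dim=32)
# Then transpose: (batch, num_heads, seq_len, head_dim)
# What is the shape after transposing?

Input shape: (23, 193, 192)
  -> after reshape: (23, 193, 6, 32)
Output shape: (23, 6, 193, 32)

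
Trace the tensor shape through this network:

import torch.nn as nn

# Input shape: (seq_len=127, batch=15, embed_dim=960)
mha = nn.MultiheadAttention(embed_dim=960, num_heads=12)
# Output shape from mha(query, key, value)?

Input shape: (127, 15, 960)
Output shape: (127, 15, 960)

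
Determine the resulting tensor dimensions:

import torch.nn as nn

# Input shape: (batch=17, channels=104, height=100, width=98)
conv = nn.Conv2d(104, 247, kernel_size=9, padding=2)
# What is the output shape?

Input shape: (17, 104, 100, 98)
Output shape: (17, 247, 96, 94)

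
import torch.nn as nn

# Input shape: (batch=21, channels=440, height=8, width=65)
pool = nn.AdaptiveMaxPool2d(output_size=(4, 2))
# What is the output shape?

Input shape: (21, 440, 8, 65)
Output shape: (21, 440, 4, 2)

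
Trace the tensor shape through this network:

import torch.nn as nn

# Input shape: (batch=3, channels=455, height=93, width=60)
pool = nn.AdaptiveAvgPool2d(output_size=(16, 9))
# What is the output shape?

Input shape: (3, 455, 93, 60)
Output shape: (3, 455, 16, 9)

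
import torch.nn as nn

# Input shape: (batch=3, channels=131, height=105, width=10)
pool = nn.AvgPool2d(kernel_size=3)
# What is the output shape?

Input shape: (3, 131, 105, 10)
Output shape: (3, 131, 35, 3)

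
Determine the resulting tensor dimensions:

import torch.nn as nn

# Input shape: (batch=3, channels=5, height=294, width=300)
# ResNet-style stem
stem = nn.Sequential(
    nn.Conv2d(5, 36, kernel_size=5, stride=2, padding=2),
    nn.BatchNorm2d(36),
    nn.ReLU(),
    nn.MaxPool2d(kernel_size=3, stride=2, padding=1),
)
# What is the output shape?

Input shape: (3, 5, 294, 300)
  -> after Conv2d 5x5 stride=2: (3, 36, 147, 150)
Output shape: (3, 36, 74, 75)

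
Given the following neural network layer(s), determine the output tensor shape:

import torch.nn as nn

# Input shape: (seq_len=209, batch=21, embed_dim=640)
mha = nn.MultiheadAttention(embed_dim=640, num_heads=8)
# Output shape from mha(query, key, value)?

Input shape: (209, 21, 640)
Output shape: (209, 21, 640)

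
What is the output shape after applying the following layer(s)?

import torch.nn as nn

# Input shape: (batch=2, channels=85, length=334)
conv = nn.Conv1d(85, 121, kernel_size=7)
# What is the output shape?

Input shape: (2, 85, 334)
Output shape: (2, 121, 328)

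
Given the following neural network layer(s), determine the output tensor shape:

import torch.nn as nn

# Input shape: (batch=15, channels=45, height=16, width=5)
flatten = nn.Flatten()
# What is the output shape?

Input shape: (15, 45, 16, 5)
Output shape: (15, 3600)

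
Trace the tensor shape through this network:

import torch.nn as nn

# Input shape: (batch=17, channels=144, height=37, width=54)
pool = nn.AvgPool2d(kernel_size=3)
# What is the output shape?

Input shape: (17, 144, 37, 54)
Output shape: (17, 144, 12, 18)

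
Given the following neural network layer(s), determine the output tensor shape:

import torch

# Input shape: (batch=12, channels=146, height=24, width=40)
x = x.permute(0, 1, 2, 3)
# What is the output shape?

Input shape: (12, 146, 24, 40)
Output shape: (12, 146, 24, 40)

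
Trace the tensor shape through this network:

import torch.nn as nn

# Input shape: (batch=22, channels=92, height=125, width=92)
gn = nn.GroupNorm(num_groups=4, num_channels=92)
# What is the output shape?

Input shape: (22, 92, 125, 92)
Output shape: (22, 92, 125, 92)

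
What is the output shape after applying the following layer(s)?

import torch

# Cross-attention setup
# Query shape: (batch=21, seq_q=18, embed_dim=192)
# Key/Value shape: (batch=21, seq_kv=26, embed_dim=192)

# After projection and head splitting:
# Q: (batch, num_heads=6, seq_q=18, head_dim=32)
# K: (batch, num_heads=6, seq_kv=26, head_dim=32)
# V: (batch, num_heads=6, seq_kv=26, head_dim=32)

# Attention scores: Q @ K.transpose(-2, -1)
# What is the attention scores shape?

Input shape: (21, 18, 192)
Output shape: (21, 6, 18, 26)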